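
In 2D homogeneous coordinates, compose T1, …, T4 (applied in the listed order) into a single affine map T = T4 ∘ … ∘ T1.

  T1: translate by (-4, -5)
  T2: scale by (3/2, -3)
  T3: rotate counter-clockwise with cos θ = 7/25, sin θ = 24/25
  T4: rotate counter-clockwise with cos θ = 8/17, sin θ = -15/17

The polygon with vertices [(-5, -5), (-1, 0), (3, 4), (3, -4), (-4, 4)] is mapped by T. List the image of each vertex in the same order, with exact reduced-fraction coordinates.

T1 translate by (-4, -5): (-5, -5) → (-9, -10); (-1, 0) → (-5, -5); (3, 4) → (-1, -1); (3, -4) → (-1, -9); (-4, 4) → (-8, -1)
T2 scale by (3/2, -3): (-9, -10) → (-27/2, 30); (-5, -5) → (-15/2, 15); (-1, -1) → (-3/2, 3); (-1, -9) → (-3/2, 27); (-8, -1) → (-12, 3)
T3 rotate counter-clockwise with cos θ = 7/25, sin θ = 24/25: (-27/2, 30) → (-1629/50, -114/25); (-15/2, 15) → (-33/2, -3); (-3/2, 3) → (-33/10, -3/5); (-3/2, 27) → (-1317/50, 153/25); (-12, 3) → (-156/25, -267/25)
T4 rotate counter-clockwise with cos θ = 8/17, sin θ = -15/17: (-1629/50, -114/25) → (-8226/425, 22611/850); (-33/2, -3) → (-177/17, 447/34); (-33/10, -3/5) → (-177/85, 447/170); (-1317/50, 153/25) → (-2973/425, 22203/850); (-156/25, -267/25) → (-309/25, 12/25)

image vertices: (-8226/425, 22611/850), (-177/17, 447/34), (-177/85, 447/170), (-2973/425, 22203/850), (-309/25, 12/25)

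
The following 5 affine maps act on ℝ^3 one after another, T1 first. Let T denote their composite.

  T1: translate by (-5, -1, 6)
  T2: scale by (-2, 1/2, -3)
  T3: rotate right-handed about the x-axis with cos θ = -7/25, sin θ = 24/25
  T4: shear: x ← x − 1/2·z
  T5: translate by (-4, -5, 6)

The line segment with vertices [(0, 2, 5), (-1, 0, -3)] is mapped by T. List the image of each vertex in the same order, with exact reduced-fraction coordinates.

image vertices: (57/50, 1327/50, 393/25), (349/50, 189/50, 201/25)

T1 translate by (-5, -1, 6): (0, 2, 5) → (-5, 1, 11); (-1, 0, -3) → (-6, -1, 3)
T2 scale by (-2, 1/2, -3): (-5, 1, 11) → (10, 1/2, -33); (-6, -1, 3) → (12, -1/2, -9)
T3 rotate right-handed about the x-axis with cos θ = -7/25, sin θ = 24/25: (10, 1/2, -33) → (10, 1577/50, 243/25); (12, -1/2, -9) → (12, 439/50, 51/25)
T4 shear: x ← x − 1/2·z: (10, 1577/50, 243/25) → (257/50, 1577/50, 243/25); (12, 439/50, 51/25) → (549/50, 439/50, 51/25)
T5 translate by (-4, -5, 6): (257/50, 1577/50, 243/25) → (57/50, 1327/50, 393/25); (549/50, 439/50, 51/25) → (349/50, 189/50, 201/25)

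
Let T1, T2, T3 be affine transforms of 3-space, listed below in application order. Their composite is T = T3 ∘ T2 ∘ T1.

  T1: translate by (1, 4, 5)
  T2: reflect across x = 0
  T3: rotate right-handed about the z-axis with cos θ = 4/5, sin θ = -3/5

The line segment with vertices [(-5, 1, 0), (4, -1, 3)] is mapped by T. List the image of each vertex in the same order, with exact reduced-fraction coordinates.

image vertices: (31/5, 8/5, 5), (-11/5, 27/5, 8)

T1 translate by (1, 4, 5): (-5, 1, 0) → (-4, 5, 5); (4, -1, 3) → (5, 3, 8)
T2 reflect across x = 0: (-4, 5, 5) → (4, 5, 5); (5, 3, 8) → (-5, 3, 8)
T3 rotate right-handed about the z-axis with cos θ = 4/5, sin θ = -3/5: (4, 5, 5) → (31/5, 8/5, 5); (-5, 3, 8) → (-11/5, 27/5, 8)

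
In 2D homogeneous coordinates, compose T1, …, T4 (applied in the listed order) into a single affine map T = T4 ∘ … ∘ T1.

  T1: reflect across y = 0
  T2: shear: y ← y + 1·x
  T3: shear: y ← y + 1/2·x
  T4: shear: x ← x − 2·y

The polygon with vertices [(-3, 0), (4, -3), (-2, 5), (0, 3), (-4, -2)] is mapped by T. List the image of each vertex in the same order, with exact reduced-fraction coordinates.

image vertices: (6, -9/2), (-14, 9), (14, -8), (6, -3), (4, -4)

T1 reflect across y = 0: (-3, 0) → (-3, 0); (4, -3) → (4, 3); (-2, 5) → (-2, -5); (0, 3) → (0, -3); (-4, -2) → (-4, 2)
T2 shear: y ← y + 1·x: (-3, 0) → (-3, -3); (4, 3) → (4, 7); (-2, -5) → (-2, -7); (0, -3) → (0, -3); (-4, 2) → (-4, -2)
T3 shear: y ← y + 1/2·x: (-3, -3) → (-3, -9/2); (4, 7) → (4, 9); (-2, -7) → (-2, -8); (0, -3) → (0, -3); (-4, -2) → (-4, -4)
T4 shear: x ← x − 2·y: (-3, -9/2) → (6, -9/2); (4, 9) → (-14, 9); (-2, -8) → (14, -8); (0, -3) → (6, -3); (-4, -4) → (4, -4)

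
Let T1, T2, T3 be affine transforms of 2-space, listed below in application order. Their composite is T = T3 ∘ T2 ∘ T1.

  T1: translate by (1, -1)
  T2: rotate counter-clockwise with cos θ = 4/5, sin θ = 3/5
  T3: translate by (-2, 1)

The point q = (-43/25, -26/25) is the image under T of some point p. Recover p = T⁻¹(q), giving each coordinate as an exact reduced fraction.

T1 = [1 0 1; 0 1 -1; 0 0 1]
T2·T1 = [4/5 -3/5 7/5; 3/5 4/5 -1/5; 0 0 1]
T3·…·T1 = [4/5 -3/5 -3/5; 3/5 4/5 4/5; 0 0 1]
det M = 1; M⁻¹ = [4/5 3/5 0; -3/5 4/5 -1; 0 0 1]
M⁻¹ · (-43/25, -26/25)ᵀ = (-2, -4/5)ᵀ

p = (-2, -4/5)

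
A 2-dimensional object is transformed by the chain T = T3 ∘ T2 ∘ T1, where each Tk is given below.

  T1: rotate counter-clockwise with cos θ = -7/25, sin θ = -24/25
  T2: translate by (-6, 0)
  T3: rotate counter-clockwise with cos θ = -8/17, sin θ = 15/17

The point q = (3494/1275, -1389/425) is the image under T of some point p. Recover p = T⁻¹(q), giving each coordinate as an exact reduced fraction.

p = (1/3, 2)

T1 = [-7/25 24/25 0; -24/25 -7/25 0; 0 0 1]
T2·T1 = [-7/25 24/25 -6; -24/25 -7/25 0; 0 0 1]
T3·…·T1 = [416/425 -87/425 48/17; 87/425 416/425 -90/17; 0 0 1]
det M = 1; M⁻¹ = [416/425 87/425 -42/25; -87/425 416/425 144/25; 0 0 1]
M⁻¹ · (3494/1275, -1389/425)ᵀ = (1/3, 2)ᵀ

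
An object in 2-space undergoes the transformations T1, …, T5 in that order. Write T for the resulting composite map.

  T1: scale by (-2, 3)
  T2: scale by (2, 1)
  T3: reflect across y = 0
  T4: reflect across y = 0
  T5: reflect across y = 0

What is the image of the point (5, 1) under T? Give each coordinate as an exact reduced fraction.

T(p) = (-20, -3)

T1 scale by (-2, 3): (5, 1) → (-10, 3)
T2 scale by (2, 1): (-10, 3) → (-20, 3)
T3 reflect across y = 0: (-20, 3) → (-20, -3)
T4 reflect across y = 0: (-20, -3) → (-20, 3)
T5 reflect across y = 0: (-20, 3) → (-20, -3)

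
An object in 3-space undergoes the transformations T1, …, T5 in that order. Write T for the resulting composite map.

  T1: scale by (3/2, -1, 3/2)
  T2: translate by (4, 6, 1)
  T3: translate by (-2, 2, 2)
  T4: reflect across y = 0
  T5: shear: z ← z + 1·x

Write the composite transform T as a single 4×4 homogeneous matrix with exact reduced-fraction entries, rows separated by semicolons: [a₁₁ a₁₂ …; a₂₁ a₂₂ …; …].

T1 = [3/2 0 0 0; 0 -1 0 0; 0 0 3/2 0; 0 0 0 1]
T2·T1 = [3/2 0 0 4; 0 -1 0 6; 0 0 3/2 1; 0 0 0 1]
T3·…·T1 = [3/2 0 0 2; 0 -1 0 8; 0 0 3/2 3; 0 0 0 1]
T4·…·T1 = [3/2 0 0 2; 0 1 0 -8; 0 0 3/2 3; 0 0 0 1]
T5·…·T1 = [3/2 0 0 2; 0 1 0 -8; 3/2 0 3/2 5; 0 0 0 1]

T = [3/2 0 0 2; 0 1 0 -8; 3/2 0 3/2 5; 0 0 0 1]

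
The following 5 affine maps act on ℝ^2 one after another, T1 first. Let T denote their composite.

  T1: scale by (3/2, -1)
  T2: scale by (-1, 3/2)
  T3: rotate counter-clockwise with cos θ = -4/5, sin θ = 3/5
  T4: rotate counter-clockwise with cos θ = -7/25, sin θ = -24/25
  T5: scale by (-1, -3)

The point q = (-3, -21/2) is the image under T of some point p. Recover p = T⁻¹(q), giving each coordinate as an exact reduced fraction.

p = (-3, -2/3)

T1 = [3/2 0 0; 0 -1 0; 0 0 1]
T2·T1 = [-3/2 0 0; 0 -3/2 0; 0 0 1]
T3·…·T1 = [6/5 9/10 0; -9/10 6/5 0; 0 0 1]
T4·…·T1 = [-6/5 9/10 0; -9/10 -6/5 0; 0 0 1]
T5·…·T1 = [6/5 -9/10 0; 27/10 18/5 0; 0 0 1]
det M = 27/4; M⁻¹ = [8/15 2/15 0; -2/5 8/45 0; 0 0 1]
M⁻¹ · (-3, -21/2)ᵀ = (-3, -2/3)ᵀ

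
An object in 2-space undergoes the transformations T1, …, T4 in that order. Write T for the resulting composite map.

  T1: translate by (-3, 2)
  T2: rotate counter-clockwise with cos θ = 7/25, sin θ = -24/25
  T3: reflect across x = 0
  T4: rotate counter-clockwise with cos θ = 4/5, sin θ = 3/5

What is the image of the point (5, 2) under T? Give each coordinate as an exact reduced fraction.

T1 translate by (-3, 2): (5, 2) → (2, 4)
T2 rotate counter-clockwise with cos θ = 7/25, sin θ = -24/25: (2, 4) → (22/5, -4/5)
T3 reflect across x = 0: (22/5, -4/5) → (-22/5, -4/5)
T4 rotate counter-clockwise with cos θ = 4/5, sin θ = 3/5: (-22/5, -4/5) → (-76/25, -82/25)

T(p) = (-76/25, -82/25)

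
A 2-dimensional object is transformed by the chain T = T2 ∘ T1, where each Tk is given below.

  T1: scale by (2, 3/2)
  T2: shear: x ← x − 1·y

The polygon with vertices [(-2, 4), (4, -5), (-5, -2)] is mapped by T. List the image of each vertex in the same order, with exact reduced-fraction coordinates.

T1 scale by (2, 3/2): (-2, 4) → (-4, 6); (4, -5) → (8, -15/2); (-5, -2) → (-10, -3)
T2 shear: x ← x − 1·y: (-4, 6) → (-10, 6); (8, -15/2) → (31/2, -15/2); (-10, -3) → (-7, -3)

image vertices: (-10, 6), (31/2, -15/2), (-7, -3)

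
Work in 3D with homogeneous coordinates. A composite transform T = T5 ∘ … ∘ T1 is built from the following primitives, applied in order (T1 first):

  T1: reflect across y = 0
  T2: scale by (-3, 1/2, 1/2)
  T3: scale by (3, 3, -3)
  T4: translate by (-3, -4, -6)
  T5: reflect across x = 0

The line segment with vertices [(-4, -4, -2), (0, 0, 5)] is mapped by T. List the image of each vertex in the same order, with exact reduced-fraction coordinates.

T1 reflect across y = 0: (-4, -4, -2) → (-4, 4, -2); (0, 0, 5) → (0, 0, 5)
T2 scale by (-3, 1/2, 1/2): (-4, 4, -2) → (12, 2, -1); (0, 0, 5) → (0, 0, 5/2)
T3 scale by (3, 3, -3): (12, 2, -1) → (36, 6, 3); (0, 0, 5/2) → (0, 0, -15/2)
T4 translate by (-3, -4, -6): (36, 6, 3) → (33, 2, -3); (0, 0, -15/2) → (-3, -4, -27/2)
T5 reflect across x = 0: (33, 2, -3) → (-33, 2, -3); (-3, -4, -27/2) → (3, -4, -27/2)

image vertices: (-33, 2, -3), (3, -4, -27/2)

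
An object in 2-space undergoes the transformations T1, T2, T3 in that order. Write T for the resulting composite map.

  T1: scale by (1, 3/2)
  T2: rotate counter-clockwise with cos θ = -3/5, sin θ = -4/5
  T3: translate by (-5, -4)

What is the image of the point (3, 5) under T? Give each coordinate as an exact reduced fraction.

T(p) = (-4/5, -109/10)

T1 scale by (1, 3/2): (3, 5) → (3, 15/2)
T2 rotate counter-clockwise with cos θ = -3/5, sin θ = -4/5: (3, 15/2) → (21/5, -69/10)
T3 translate by (-5, -4): (21/5, -69/10) → (-4/5, -109/10)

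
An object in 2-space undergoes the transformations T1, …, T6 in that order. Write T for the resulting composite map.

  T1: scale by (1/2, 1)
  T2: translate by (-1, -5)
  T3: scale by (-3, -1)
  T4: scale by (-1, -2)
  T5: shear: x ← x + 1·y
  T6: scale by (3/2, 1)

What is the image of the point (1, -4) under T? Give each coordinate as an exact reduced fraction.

T1 scale by (1/2, 1): (1, -4) → (1/2, -4)
T2 translate by (-1, -5): (1/2, -4) → (-1/2, -9)
T3 scale by (-3, -1): (-1/2, -9) → (3/2, 9)
T4 scale by (-1, -2): (3/2, 9) → (-3/2, -18)
T5 shear: x ← x + 1·y: (-3/2, -18) → (-39/2, -18)
T6 scale by (3/2, 1): (-39/2, -18) → (-117/4, -18)

T(p) = (-117/4, -18)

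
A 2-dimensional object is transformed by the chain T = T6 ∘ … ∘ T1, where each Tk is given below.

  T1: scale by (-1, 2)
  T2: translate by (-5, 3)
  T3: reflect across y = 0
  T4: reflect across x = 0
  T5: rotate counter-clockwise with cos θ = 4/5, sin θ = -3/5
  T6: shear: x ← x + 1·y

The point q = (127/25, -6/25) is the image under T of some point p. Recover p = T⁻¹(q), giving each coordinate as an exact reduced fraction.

T1 = [-1 0 0; 0 2 0; 0 0 1]
T2·T1 = [-1 0 -5; 0 2 3; 0 0 1]
T3·…·T1 = [-1 0 -5; 0 -2 -3; 0 0 1]
T4·…·T1 = [1 0 5; 0 -2 -3; 0 0 1]
T5·…·T1 = [4/5 -6/5 11/5; -3/5 -8/5 -27/5; 0 0 1]
T6·…·T1 = [1/5 -14/5 -16/5; -3/5 -8/5 -27/5; 0 0 1]
det M = -2; M⁻¹ = [4/5 -7/5 -5; -3/10 -1/10 -3/2; 0 0 1]
M⁻¹ · (127/25, -6/25)ᵀ = (-3/5, -3)ᵀ

p = (-3/5, -3)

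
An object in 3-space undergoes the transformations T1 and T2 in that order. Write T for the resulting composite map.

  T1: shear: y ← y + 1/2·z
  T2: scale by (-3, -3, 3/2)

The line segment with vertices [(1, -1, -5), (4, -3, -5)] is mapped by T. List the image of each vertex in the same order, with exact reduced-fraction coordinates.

image vertices: (-3, 21/2, -15/2), (-12, 33/2, -15/2)

T1 shear: y ← y + 1/2·z: (1, -1, -5) → (1, -7/2, -5); (4, -3, -5) → (4, -11/2, -5)
T2 scale by (-3, -3, 3/2): (1, -7/2, -5) → (-3, 21/2, -15/2); (4, -11/2, -5) → (-12, 33/2, -15/2)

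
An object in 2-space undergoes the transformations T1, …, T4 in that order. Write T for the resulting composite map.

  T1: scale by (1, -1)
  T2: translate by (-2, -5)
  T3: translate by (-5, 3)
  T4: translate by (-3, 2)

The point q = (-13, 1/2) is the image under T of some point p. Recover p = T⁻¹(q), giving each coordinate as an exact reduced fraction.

p = (-3, -1/2)

T1 = [1 0 0; 0 -1 0; 0 0 1]
T2·T1 = [1 0 -2; 0 -1 -5; 0 0 1]
T3·…·T1 = [1 0 -7; 0 -1 -2; 0 0 1]
T4·…·T1 = [1 0 -10; 0 -1 0; 0 0 1]
det M = -1; M⁻¹ = [1 0 10; 0 -1 0; 0 0 1]
M⁻¹ · (-13, 1/2)ᵀ = (-3, -1/2)ᵀ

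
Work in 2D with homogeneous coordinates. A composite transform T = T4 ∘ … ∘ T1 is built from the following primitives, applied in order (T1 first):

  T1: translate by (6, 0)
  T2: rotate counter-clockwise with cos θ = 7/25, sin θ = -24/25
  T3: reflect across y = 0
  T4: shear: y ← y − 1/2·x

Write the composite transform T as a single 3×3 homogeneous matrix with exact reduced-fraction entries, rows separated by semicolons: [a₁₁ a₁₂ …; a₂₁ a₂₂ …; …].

T1 = [1 0 6; 0 1 0; 0 0 1]
T2·T1 = [7/25 24/25 42/25; -24/25 7/25 -144/25; 0 0 1]
T3·…·T1 = [7/25 24/25 42/25; 24/25 -7/25 144/25; 0 0 1]
T4·…·T1 = [7/25 24/25 42/25; 41/50 -19/25 123/25; 0 0 1]

T = [7/25 24/25 42/25; 41/50 -19/25 123/25; 0 0 1]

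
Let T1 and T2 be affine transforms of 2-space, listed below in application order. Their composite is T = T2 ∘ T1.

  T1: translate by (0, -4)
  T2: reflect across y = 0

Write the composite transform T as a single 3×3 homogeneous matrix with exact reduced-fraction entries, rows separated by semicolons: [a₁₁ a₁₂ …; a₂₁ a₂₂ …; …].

T1 = [1 0 0; 0 1 -4; 0 0 1]
T2·T1 = [1 0 0; 0 -1 4; 0 0 1]

T = [1 0 0; 0 -1 4; 0 0 1]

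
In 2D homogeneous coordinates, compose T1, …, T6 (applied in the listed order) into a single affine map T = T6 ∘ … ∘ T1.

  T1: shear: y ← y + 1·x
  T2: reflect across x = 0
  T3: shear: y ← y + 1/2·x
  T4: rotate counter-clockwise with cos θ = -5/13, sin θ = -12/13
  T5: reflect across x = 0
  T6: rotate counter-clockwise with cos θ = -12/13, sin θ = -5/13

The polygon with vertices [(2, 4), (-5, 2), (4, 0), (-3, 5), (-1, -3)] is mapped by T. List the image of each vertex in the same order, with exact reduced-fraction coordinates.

image vertices: (835/169, 362/169), (-1319/338, 535/169), (718/169, -236/169), (113/338, 777/169), (-1073/338, -301/169)

T1 shear: y ← y + 1·x: (2, 4) → (2, 6); (-5, 2) → (-5, -3); (4, 0) → (4, 4); (-3, 5) → (-3, 2); (-1, -3) → (-1, -4)
T2 reflect across x = 0: (2, 6) → (-2, 6); (-5, -3) → (5, -3); (4, 4) → (-4, 4); (-3, 2) → (3, 2); (-1, -4) → (1, -4)
T3 shear: y ← y + 1/2·x: (-2, 6) → (-2, 5); (5, -3) → (5, -1/2); (-4, 4) → (-4, 2); (3, 2) → (3, 7/2); (1, -4) → (1, -7/2)
T4 rotate counter-clockwise with cos θ = -5/13, sin θ = -12/13: (-2, 5) → (70/13, -1/13); (5, -1/2) → (-31/13, -115/26); (-4, 2) → (44/13, 38/13); (3, 7/2) → (27/13, -107/26); (1, -7/2) → (-47/13, 11/26)
T5 reflect across x = 0: (70/13, -1/13) → (-70/13, -1/13); (-31/13, -115/26) → (31/13, -115/26); (44/13, 38/13) → (-44/13, 38/13); (27/13, -107/26) → (-27/13, -107/26); (-47/13, 11/26) → (47/13, 11/26)
T6 rotate counter-clockwise with cos θ = -12/13, sin θ = -5/13: (-70/13, -1/13) → (835/169, 362/169); (31/13, -115/26) → (-1319/338, 535/169); (-44/13, 38/13) → (718/169, -236/169); (-27/13, -107/26) → (113/338, 777/169); (47/13, 11/26) → (-1073/338, -301/169)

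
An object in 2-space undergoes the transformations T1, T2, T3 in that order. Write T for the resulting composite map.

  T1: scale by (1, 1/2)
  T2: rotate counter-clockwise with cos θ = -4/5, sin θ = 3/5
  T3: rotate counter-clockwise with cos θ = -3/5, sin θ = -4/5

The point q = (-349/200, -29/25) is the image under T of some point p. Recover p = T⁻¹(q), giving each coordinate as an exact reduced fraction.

T1 = [1 0 0; 0 1/2 0; 0 0 1]
T2·T1 = [-4/5 -3/10 0; 3/5 -2/5 0; 0 0 1]
T3·…·T1 = [24/25 -7/50 0; 7/25 12/25 0; 0 0 1]
det M = 1/2; M⁻¹ = [24/25 7/25 0; -14/25 48/25 0; 0 0 1]
M⁻¹ · (-349/200, -29/25)ᵀ = (-2, -5/4)ᵀ

p = (-2, -5/4)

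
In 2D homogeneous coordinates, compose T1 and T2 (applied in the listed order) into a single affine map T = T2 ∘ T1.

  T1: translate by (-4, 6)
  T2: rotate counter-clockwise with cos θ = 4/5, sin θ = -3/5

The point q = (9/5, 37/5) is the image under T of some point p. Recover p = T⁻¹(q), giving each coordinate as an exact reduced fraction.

T1 = [1 0 -4; 0 1 6; 0 0 1]
T2·T1 = [4/5 3/5 2/5; -3/5 4/5 36/5; 0 0 1]
det M = 1; M⁻¹ = [4/5 -3/5 4; 3/5 4/5 -6; 0 0 1]
M⁻¹ · (9/5, 37/5)ᵀ = (1, 1)ᵀ

p = (1, 1)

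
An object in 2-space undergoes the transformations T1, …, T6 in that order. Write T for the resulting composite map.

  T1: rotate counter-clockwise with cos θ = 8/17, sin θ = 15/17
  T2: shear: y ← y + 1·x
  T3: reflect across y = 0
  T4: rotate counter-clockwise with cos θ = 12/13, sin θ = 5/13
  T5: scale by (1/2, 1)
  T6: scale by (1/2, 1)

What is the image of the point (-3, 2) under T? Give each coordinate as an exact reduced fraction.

T(p) = (-1063/884, 726/221)

T1 rotate counter-clockwise with cos θ = 8/17, sin θ = 15/17: (-3, 2) → (-54/17, -29/17)
T2 shear: y ← y + 1·x: (-54/17, -29/17) → (-54/17, -83/17)
T3 reflect across y = 0: (-54/17, -83/17) → (-54/17, 83/17)
T4 rotate counter-clockwise with cos θ = 12/13, sin θ = 5/13: (-54/17, 83/17) → (-1063/221, 726/221)
T5 scale by (1/2, 1): (-1063/221, 726/221) → (-1063/442, 726/221)
T6 scale by (1/2, 1): (-1063/442, 726/221) → (-1063/884, 726/221)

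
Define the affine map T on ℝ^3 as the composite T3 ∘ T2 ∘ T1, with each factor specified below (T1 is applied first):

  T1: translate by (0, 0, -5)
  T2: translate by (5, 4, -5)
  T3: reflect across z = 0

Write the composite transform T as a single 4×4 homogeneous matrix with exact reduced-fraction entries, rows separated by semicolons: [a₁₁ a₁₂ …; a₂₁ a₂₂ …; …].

T = [1 0 0 5; 0 1 0 4; 0 0 -1 10; 0 0 0 1]

T1 = [1 0 0 0; 0 1 0 0; 0 0 1 -5; 0 0 0 1]
T2·T1 = [1 0 0 5; 0 1 0 4; 0 0 1 -10; 0 0 0 1]
T3·…·T1 = [1 0 0 5; 0 1 0 4; 0 0 -1 10; 0 0 0 1]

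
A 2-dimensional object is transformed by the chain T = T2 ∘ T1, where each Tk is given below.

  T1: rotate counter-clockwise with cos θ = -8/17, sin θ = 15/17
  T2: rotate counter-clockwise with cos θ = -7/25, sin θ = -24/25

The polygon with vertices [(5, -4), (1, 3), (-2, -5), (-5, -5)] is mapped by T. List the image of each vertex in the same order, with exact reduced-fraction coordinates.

T1 rotate counter-clockwise with cos θ = -8/17, sin θ = 15/17: (5, -4) → (20/17, 107/17); (1, 3) → (-53/17, -9/17); (-2, -5) → (91/17, 10/17); (-5, -5) → (115/17, -35/17)
T2 rotate counter-clockwise with cos θ = -7/25, sin θ = -24/25: (20/17, 107/17) → (2428/425, -1229/425); (-53/17, -9/17) → (31/85, 267/85); (91/17, 10/17) → (-397/425, -2254/425); (115/17, -35/17) → (-329/85, -503/85)

image vertices: (2428/425, -1229/425), (31/85, 267/85), (-397/425, -2254/425), (-329/85, -503/85)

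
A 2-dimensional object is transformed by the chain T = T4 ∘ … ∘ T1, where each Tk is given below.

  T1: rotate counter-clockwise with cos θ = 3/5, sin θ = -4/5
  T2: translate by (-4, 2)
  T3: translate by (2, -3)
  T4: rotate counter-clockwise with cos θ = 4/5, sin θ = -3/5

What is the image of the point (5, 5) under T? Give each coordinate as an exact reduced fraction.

T(p) = (14/5, -23/5)

T1 rotate counter-clockwise with cos θ = 3/5, sin θ = -4/5: (5, 5) → (7, -1)
T2 translate by (-4, 2): (7, -1) → (3, 1)
T3 translate by (2, -3): (3, 1) → (5, -2)
T4 rotate counter-clockwise with cos θ = 4/5, sin θ = -3/5: (5, -2) → (14/5, -23/5)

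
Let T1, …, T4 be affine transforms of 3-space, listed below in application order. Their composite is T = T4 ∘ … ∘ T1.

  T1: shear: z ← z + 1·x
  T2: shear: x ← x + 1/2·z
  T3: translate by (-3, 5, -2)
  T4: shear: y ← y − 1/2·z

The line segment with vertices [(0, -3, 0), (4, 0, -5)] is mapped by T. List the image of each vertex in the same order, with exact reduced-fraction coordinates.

image vertices: (-3, 3, -2), (1/2, 13/2, -3)

T1 shear: z ← z + 1·x: (0, -3, 0) → (0, -3, 0); (4, 0, -5) → (4, 0, -1)
T2 shear: x ← x + 1/2·z: (0, -3, 0) → (0, -3, 0); (4, 0, -1) → (7/2, 0, -1)
T3 translate by (-3, 5, -2): (0, -3, 0) → (-3, 2, -2); (7/2, 0, -1) → (1/2, 5, -3)
T4 shear: y ← y − 1/2·z: (-3, 2, -2) → (-3, 3, -2); (1/2, 5, -3) → (1/2, 13/2, -3)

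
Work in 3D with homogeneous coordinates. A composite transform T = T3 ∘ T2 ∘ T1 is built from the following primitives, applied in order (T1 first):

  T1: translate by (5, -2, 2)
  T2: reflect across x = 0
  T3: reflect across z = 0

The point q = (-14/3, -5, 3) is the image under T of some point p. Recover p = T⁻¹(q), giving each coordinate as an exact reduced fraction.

T1 = [1 0 0 5; 0 1 0 -2; 0 0 1 2; 0 0 0 1]
T2·T1 = [-1 0 0 -5; 0 1 0 -2; 0 0 1 2; 0 0 0 1]
T3·…·T1 = [-1 0 0 -5; 0 1 0 -2; 0 0 -1 -2; 0 0 0 1]
det M = 1; M⁻¹ = [-1 0 0 -5; 0 1 0 2; 0 0 -1 -2; 0 0 0 1]
M⁻¹ · (-14/3, -5, 3)ᵀ = (-1/3, -3, -5)ᵀ

p = (-1/3, -3, -5)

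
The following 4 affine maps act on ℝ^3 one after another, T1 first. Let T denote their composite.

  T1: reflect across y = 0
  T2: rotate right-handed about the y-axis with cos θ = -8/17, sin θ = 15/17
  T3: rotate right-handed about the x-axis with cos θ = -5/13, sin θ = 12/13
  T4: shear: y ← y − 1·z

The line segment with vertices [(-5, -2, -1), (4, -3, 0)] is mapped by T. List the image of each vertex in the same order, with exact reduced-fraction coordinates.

image vertices: (25/17, -1159/221, -7/221), (-32/17, -447/221, 912/221)

T1 reflect across y = 0: (-5, -2, -1) → (-5, 2, -1); (4, -3, 0) → (4, 3, 0)
T2 rotate right-handed about the y-axis with cos θ = -8/17, sin θ = 15/17: (-5, 2, -1) → (25/17, 2, 83/17); (4, 3, 0) → (-32/17, 3, -60/17)
T3 rotate right-handed about the x-axis with cos θ = -5/13, sin θ = 12/13: (25/17, 2, 83/17) → (25/17, -1166/221, -7/221); (-32/17, 3, -60/17) → (-32/17, 465/221, 912/221)
T4 shear: y ← y − 1·z: (25/17, -1166/221, -7/221) → (25/17, -1159/221, -7/221); (-32/17, 465/221, 912/221) → (-32/17, -447/221, 912/221)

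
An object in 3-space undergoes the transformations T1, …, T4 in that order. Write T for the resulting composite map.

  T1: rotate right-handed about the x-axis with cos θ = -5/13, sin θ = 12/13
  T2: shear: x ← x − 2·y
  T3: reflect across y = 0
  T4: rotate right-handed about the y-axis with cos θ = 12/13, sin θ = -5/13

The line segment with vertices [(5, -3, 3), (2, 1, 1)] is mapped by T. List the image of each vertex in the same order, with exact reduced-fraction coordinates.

T1 rotate right-handed about the x-axis with cos θ = -5/13, sin θ = 12/13: (5, -3, 3) → (5, -21/13, -51/13); (2, 1, 1) → (2, -17/13, 7/13)
T2 shear: x ← x − 2·y: (5, -21/13, -51/13) → (107/13, -21/13, -51/13); (2, -17/13, 7/13) → (60/13, -17/13, 7/13)
T3 reflect across y = 0: (107/13, -21/13, -51/13) → (107/13, 21/13, -51/13); (60/13, -17/13, 7/13) → (60/13, 17/13, 7/13)
T4 rotate right-handed about the y-axis with cos θ = 12/13, sin θ = -5/13: (107/13, 21/13, -51/13) → (1539/169, 21/13, -77/169); (60/13, 17/13, 7/13) → (685/169, 17/13, 384/169)

image vertices: (1539/169, 21/13, -77/169), (685/169, 17/13, 384/169)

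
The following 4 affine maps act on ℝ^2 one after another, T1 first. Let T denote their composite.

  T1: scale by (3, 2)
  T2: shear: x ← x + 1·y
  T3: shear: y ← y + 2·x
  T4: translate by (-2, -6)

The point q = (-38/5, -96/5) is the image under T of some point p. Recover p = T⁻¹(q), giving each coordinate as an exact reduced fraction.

T1 = [3 0 0; 0 2 0; 0 0 1]
T2·T1 = [3 2 0; 0 2 0; 0 0 1]
T3·…·T1 = [3 2 0; 6 6 0; 0 0 1]
T4·…·T1 = [3 2 -2; 6 6 -6; 0 0 1]
det M = 6; M⁻¹ = [1 -1/3 0; -1 1/2 1; 0 0 1]
M⁻¹ · (-38/5, -96/5)ᵀ = (-6/5, -1)ᵀ

p = (-6/5, -1)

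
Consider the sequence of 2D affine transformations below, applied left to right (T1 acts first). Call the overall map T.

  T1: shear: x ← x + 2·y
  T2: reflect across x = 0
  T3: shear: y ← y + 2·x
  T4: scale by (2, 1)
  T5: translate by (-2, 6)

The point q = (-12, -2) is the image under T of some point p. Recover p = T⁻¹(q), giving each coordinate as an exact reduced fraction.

T1 = [1 2 0; 0 1 0; 0 0 1]
T2·T1 = [-1 -2 0; 0 1 0; 0 0 1]
T3·…·T1 = [-1 -2 0; -2 -3 0; 0 0 1]
T4·…·T1 = [-2 -4 0; -2 -3 0; 0 0 1]
T5·…·T1 = [-2 -4 -2; -2 -3 6; 0 0 1]
det M = -2; M⁻¹ = [3/2 -2 15; -1 1 -8; 0 0 1]
M⁻¹ · (-12, -2)ᵀ = (1, 2)ᵀ

p = (1, 2)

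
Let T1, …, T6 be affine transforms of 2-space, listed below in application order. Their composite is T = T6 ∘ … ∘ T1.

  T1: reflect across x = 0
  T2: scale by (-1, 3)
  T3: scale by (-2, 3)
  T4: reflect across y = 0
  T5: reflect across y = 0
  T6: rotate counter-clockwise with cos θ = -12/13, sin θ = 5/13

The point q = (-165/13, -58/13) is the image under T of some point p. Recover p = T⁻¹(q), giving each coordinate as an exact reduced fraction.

T1 = [-1 0 0; 0 1 0; 0 0 1]
T2·T1 = [1 0 0; 0 3 0; 0 0 1]
T3·…·T1 = [-2 0 0; 0 9 0; 0 0 1]
T4·…·T1 = [-2 0 0; 0 -9 0; 0 0 1]
T5·…·T1 = [-2 0 0; 0 9 0; 0 0 1]
T6·…·T1 = [24/13 -45/13 0; -10/13 -108/13 0; 0 0 1]
det M = -18; M⁻¹ = [6/13 -5/26 0; -5/117 -4/39 0; 0 0 1]
M⁻¹ · (-165/13, -58/13)ᵀ = (-5, 1)ᵀ

p = (-5, 1)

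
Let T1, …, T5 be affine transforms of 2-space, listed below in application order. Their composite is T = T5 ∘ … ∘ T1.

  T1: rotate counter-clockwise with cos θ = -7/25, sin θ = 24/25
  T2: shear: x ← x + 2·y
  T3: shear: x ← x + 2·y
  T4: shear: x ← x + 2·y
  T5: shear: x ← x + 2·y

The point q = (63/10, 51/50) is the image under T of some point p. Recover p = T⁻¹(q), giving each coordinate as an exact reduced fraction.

T1 = [-7/25 -24/25 0; 24/25 -7/25 0; 0 0 1]
T2·T1 = [41/25 -38/25 0; 24/25 -7/25 0; 0 0 1]
T3·…·T1 = [89/25 -52/25 0; 24/25 -7/25 0; 0 0 1]
T4·…·T1 = [137/25 -66/25 0; 24/25 -7/25 0; 0 0 1]
T5·…·T1 = [37/5 -16/5 0; 24/25 -7/25 0; 0 0 1]
det M = 1; M⁻¹ = [-7/25 16/5 0; -24/25 37/5 0; 0 0 1]
M⁻¹ · (63/10, 51/50)ᵀ = (3/2, 3/2)ᵀ

p = (3/2, 3/2)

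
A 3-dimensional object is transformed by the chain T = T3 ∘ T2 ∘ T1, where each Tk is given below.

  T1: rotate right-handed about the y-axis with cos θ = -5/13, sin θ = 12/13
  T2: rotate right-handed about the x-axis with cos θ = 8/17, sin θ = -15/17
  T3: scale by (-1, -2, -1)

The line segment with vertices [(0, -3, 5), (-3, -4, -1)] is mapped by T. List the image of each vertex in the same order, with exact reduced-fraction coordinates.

image vertices: (-60/13, 1374/221, -385/221), (-3/13, -398/221, -1108/221)

T1 rotate right-handed about the y-axis with cos θ = -5/13, sin θ = 12/13: (0, -3, 5) → (60/13, -3, -25/13); (-3, -4, -1) → (3/13, -4, 41/13)
T2 rotate right-handed about the x-axis with cos θ = 8/17, sin θ = -15/17: (60/13, -3, -25/13) → (60/13, -687/221, 385/221); (3/13, -4, 41/13) → (3/13, 199/221, 1108/221)
T3 scale by (-1, -2, -1): (60/13, -687/221, 385/221) → (-60/13, 1374/221, -385/221); (3/13, 199/221, 1108/221) → (-3/13, -398/221, -1108/221)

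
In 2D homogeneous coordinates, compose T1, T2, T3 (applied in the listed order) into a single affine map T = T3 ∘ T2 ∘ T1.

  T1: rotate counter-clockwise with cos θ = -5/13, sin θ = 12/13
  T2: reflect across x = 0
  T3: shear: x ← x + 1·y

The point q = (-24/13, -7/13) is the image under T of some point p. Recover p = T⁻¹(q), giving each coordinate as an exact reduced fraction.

p = (-1, -1)

T1 = [-5/13 -12/13 0; 12/13 -5/13 0; 0 0 1]
T2·T1 = [5/13 12/13 0; 12/13 -5/13 0; 0 0 1]
T3·…·T1 = [17/13 7/13 0; 12/13 -5/13 0; 0 0 1]
det M = -1; M⁻¹ = [5/13 7/13 0; 12/13 -17/13 0; 0 0 1]
M⁻¹ · (-24/13, -7/13)ᵀ = (-1, -1)ᵀ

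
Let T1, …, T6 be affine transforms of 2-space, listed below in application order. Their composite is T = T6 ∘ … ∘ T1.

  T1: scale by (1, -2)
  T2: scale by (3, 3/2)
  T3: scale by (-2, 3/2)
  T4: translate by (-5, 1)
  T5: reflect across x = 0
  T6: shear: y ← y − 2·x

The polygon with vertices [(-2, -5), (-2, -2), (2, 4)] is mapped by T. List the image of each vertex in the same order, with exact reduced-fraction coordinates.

T1 scale by (1, -2): (-2, -5) → (-2, 10); (-2, -2) → (-2, 4); (2, 4) → (2, -8)
T2 scale by (3, 3/2): (-2, 10) → (-6, 15); (-2, 4) → (-6, 6); (2, -8) → (6, -12)
T3 scale by (-2, 3/2): (-6, 15) → (12, 45/2); (-6, 6) → (12, 9); (6, -12) → (-12, -18)
T4 translate by (-5, 1): (12, 45/2) → (7, 47/2); (12, 9) → (7, 10); (-12, -18) → (-17, -17)
T5 reflect across x = 0: (7, 47/2) → (-7, 47/2); (7, 10) → (-7, 10); (-17, -17) → (17, -17)
T6 shear: y ← y − 2·x: (-7, 47/2) → (-7, 75/2); (-7, 10) → (-7, 24); (17, -17) → (17, -51)

image vertices: (-7, 75/2), (-7, 24), (17, -51)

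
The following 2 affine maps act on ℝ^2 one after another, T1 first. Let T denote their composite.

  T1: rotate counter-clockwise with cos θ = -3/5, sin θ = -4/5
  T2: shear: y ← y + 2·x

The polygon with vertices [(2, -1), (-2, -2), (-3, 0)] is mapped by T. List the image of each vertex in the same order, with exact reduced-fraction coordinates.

T1 rotate counter-clockwise with cos θ = -3/5, sin θ = -4/5: (2, -1) → (-2, -1); (-2, -2) → (-2/5, 14/5); (-3, 0) → (9/5, 12/5)
T2 shear: y ← y + 2·x: (-2, -1) → (-2, -5); (-2/5, 14/5) → (-2/5, 2); (9/5, 12/5) → (9/5, 6)

image vertices: (-2, -5), (-2/5, 2), (9/5, 6)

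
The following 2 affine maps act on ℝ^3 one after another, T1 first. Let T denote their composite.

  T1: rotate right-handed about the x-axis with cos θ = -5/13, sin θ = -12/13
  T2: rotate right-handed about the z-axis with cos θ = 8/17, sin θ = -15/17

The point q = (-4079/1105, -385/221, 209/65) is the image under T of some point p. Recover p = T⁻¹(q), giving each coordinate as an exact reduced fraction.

T1 = [1 0 0 0; 0 -5/13 12/13 0; 0 -12/13 -5/13 0; 0 0 0 1]
T2·T1 = [8/17 -75/221 180/221 0; -15/17 -40/221 96/221 0; 0 -12/13 -5/13 0; 0 0 0 1]
det M = 1; M⁻¹ = [8/17 -15/17 0 0; -75/221 -40/221 -12/13 0; 180/221 96/221 -5/13 0; 0 0 0 1]
M⁻¹ · (-4079/1105, -385/221, 209/65)ᵀ = (-1/5, -7/5, -5)ᵀ

p = (-1/5, -7/5, -5)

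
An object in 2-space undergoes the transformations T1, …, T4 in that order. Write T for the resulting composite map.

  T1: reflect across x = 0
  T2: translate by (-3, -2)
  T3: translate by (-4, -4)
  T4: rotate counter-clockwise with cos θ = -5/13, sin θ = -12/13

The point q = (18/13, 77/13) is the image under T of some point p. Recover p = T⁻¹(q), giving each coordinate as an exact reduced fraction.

T1 = [-1 0 0; 0 1 0; 0 0 1]
T2·T1 = [-1 0 -3; 0 1 -2; 0 0 1]
T3·…·T1 = [-1 0 -7; 0 1 -6; 0 0 1]
T4·…·T1 = [5/13 12/13 -37/13; 12/13 -5/13 114/13; 0 0 1]
det M = -1; M⁻¹ = [5/13 12/13 -7; 12/13 -5/13 6; 0 0 1]
M⁻¹ · (18/13, 77/13)ᵀ = (-1, 5)ᵀ

p = (-1, 5)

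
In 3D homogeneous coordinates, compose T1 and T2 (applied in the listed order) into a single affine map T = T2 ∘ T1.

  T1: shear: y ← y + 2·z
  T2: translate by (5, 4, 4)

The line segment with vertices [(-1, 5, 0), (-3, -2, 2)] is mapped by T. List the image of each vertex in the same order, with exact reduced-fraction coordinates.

T1 shear: y ← y + 2·z: (-1, 5, 0) → (-1, 5, 0); (-3, -2, 2) → (-3, 2, 2)
T2 translate by (5, 4, 4): (-1, 5, 0) → (4, 9, 4); (-3, 2, 2) → (2, 6, 6)

image vertices: (4, 9, 4), (2, 6, 6)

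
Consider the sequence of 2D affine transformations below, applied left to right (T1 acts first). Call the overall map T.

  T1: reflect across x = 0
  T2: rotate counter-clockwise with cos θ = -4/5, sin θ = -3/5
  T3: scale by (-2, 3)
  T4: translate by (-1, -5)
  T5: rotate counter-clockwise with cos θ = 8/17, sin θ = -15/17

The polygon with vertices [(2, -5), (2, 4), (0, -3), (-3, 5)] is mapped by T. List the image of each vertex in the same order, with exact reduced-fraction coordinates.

image vertices: (51/5, 17/5), (-237/17, 47/17), (269/85, -107/85), (-104/5, -43/5)

T1 reflect across x = 0: (2, -5) → (-2, -5); (2, 4) → (-2, 4); (0, -3) → (0, -3); (-3, 5) → (3, 5)
T2 rotate counter-clockwise with cos θ = -4/5, sin θ = -3/5: (-2, -5) → (-7/5, 26/5); (-2, 4) → (4, -2); (0, -3) → (-9/5, 12/5); (3, 5) → (3/5, -29/5)
T3 scale by (-2, 3): (-7/5, 26/5) → (14/5, 78/5); (4, -2) → (-8, -6); (-9/5, 12/5) → (18/5, 36/5); (3/5, -29/5) → (-6/5, -87/5)
T4 translate by (-1, -5): (14/5, 78/5) → (9/5, 53/5); (-8, -6) → (-9, -11); (18/5, 36/5) → (13/5, 11/5); (-6/5, -87/5) → (-11/5, -112/5)
T5 rotate counter-clockwise with cos θ = 8/17, sin θ = -15/17: (9/5, 53/5) → (51/5, 17/5); (-9, -11) → (-237/17, 47/17); (13/5, 11/5) → (269/85, -107/85); (-11/5, -112/5) → (-104/5, -43/5)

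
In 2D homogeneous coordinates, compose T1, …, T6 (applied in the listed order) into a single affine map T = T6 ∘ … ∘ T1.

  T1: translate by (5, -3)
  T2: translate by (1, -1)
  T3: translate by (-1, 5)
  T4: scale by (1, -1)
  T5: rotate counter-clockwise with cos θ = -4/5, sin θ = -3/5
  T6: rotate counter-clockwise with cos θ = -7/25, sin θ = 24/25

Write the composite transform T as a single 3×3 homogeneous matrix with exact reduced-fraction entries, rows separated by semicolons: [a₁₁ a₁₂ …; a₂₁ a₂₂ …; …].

T = [4/5 -3/5 17/5; -3/5 -4/5 -19/5; 0 0 1]

T1 = [1 0 5; 0 1 -3; 0 0 1]
T2·T1 = [1 0 6; 0 1 -4; 0 0 1]
T3·…·T1 = [1 0 5; 0 1 1; 0 0 1]
T4·…·T1 = [1 0 5; 0 -1 -1; 0 0 1]
T5·…·T1 = [-4/5 -3/5 -23/5; -3/5 4/5 -11/5; 0 0 1]
T6·…·T1 = [4/5 -3/5 17/5; -3/5 -4/5 -19/5; 0 0 1]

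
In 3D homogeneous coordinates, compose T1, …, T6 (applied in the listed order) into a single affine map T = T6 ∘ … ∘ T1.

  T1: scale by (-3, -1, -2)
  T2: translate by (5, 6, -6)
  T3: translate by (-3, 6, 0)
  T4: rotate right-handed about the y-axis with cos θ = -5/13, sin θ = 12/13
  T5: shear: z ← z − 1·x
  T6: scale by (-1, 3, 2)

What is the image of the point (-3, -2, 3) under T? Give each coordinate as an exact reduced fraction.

T(p) = (199/13, 42, 254/13)

T1 scale by (-3, -1, -2): (-3, -2, 3) → (9, 2, -6)
T2 translate by (5, 6, -6): (9, 2, -6) → (14, 8, -12)
T3 translate by (-3, 6, 0): (14, 8, -12) → (11, 14, -12)
T4 rotate right-handed about the y-axis with cos θ = -5/13, sin θ = 12/13: (11, 14, -12) → (-199/13, 14, -72/13)
T5 shear: z ← z − 1·x: (-199/13, 14, -72/13) → (-199/13, 14, 127/13)
T6 scale by (-1, 3, 2): (-199/13, 14, 127/13) → (199/13, 42, 254/13)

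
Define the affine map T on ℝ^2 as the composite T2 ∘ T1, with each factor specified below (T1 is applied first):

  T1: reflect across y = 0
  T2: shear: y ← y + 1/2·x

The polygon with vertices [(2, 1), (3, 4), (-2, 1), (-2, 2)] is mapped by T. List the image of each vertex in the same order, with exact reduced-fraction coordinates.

image vertices: (2, 0), (3, -5/2), (-2, -2), (-2, -3)

T1 reflect across y = 0: (2, 1) → (2, -1); (3, 4) → (3, -4); (-2, 1) → (-2, -1); (-2, 2) → (-2, -2)
T2 shear: y ← y + 1/2·x: (2, -1) → (2, 0); (3, -4) → (3, -5/2); (-2, -1) → (-2, -2); (-2, -2) → (-2, -3)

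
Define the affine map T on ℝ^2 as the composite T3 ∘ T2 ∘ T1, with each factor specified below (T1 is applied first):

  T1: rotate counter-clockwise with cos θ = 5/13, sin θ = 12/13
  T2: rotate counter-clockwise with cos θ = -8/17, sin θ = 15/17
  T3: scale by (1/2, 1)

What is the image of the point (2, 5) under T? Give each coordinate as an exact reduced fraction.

T(p) = (-335/442, -1142/221)

T1 rotate counter-clockwise with cos θ = 5/13, sin θ = 12/13: (2, 5) → (-50/13, 49/13)
T2 rotate counter-clockwise with cos θ = -8/17, sin θ = 15/17: (-50/13, 49/13) → (-335/221, -1142/221)
T3 scale by (1/2, 1): (-335/221, -1142/221) → (-335/442, -1142/221)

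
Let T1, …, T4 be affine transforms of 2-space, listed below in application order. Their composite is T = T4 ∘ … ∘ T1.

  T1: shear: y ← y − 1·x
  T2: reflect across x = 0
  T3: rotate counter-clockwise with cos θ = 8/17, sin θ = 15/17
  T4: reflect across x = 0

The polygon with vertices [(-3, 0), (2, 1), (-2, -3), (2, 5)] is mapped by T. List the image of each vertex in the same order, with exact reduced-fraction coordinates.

T1 shear: y ← y − 1·x: (-3, 0) → (-3, 3); (2, 1) → (2, -1); (-2, -3) → (-2, -1); (2, 5) → (2, 3)
T2 reflect across x = 0: (-3, 3) → (3, 3); (2, -1) → (-2, -1); (-2, -1) → (2, -1); (2, 3) → (-2, 3)
T3 rotate counter-clockwise with cos θ = 8/17, sin θ = 15/17: (3, 3) → (-21/17, 69/17); (-2, -1) → (-1/17, -38/17); (2, -1) → (31/17, 22/17); (-2, 3) → (-61/17, -6/17)
T4 reflect across x = 0: (-21/17, 69/17) → (21/17, 69/17); (-1/17, -38/17) → (1/17, -38/17); (31/17, 22/17) → (-31/17, 22/17); (-61/17, -6/17) → (61/17, -6/17)

image vertices: (21/17, 69/17), (1/17, -38/17), (-31/17, 22/17), (61/17, -6/17)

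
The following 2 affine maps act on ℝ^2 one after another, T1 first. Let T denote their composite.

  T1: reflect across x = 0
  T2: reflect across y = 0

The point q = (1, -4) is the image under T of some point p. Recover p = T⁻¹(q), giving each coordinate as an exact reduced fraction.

T1 = [-1 0 0; 0 1 0; 0 0 1]
T2·T1 = [-1 0 0; 0 -1 0; 0 0 1]
det M = 1; M⁻¹ = [-1 0 0; 0 -1 0; 0 0 1]
M⁻¹ · (1, -4)ᵀ = (-1, 4)ᵀ

p = (-1, 4)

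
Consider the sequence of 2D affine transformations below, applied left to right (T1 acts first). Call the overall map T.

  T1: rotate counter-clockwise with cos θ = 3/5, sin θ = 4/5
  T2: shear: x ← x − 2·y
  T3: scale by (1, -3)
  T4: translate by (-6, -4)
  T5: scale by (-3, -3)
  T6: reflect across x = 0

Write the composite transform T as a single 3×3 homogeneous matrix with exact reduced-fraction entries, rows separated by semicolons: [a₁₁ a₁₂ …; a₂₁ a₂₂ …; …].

T = [-3 -6 -18; 36/5 27/5 12; 0 0 1]

T1 = [3/5 -4/5 0; 4/5 3/5 0; 0 0 1]
T2·T1 = [-1 -2 0; 4/5 3/5 0; 0 0 1]
T3·…·T1 = [-1 -2 0; -12/5 -9/5 0; 0 0 1]
T4·…·T1 = [-1 -2 -6; -12/5 -9/5 -4; 0 0 1]
T5·…·T1 = [3 6 18; 36/5 27/5 12; 0 0 1]
T6·…·T1 = [-3 -6 -18; 36/5 27/5 12; 0 0 1]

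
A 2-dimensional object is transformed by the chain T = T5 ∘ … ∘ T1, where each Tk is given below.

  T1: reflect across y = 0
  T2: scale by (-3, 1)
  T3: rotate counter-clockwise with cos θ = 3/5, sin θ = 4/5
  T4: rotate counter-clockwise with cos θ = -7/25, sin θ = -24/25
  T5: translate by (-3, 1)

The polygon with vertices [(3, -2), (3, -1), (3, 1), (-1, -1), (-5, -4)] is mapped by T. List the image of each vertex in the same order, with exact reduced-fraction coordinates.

T1 reflect across y = 0: (3, -2) → (3, 2); (3, -1) → (3, 1); (3, 1) → (3, -1); (-1, -1) → (-1, 1); (-5, -4) → (-5, 4)
T2 scale by (-3, 1): (3, 2) → (-9, 2); (3, 1) → (-9, 1); (3, -1) → (-9, -1); (-1, 1) → (3, 1); (-5, 4) → (15, 4)
T3 rotate counter-clockwise with cos θ = 3/5, sin θ = 4/5: (-9, 2) → (-7, -6); (-9, 1) → (-31/5, -33/5); (-9, -1) → (-23/5, -39/5); (3, 1) → (1, 3); (15, 4) → (29/5, 72/5)
T4 rotate counter-clockwise with cos θ = -7/25, sin θ = -24/25: (-7, -6) → (-19/5, 42/5); (-31/5, -33/5) → (-23/5, 39/5); (-23/5, -39/5) → (-31/5, 33/5); (1, 3) → (13/5, -9/5); (29/5, 72/5) → (61/5, -48/5)
T5 translate by (-3, 1): (-19/5, 42/5) → (-34/5, 47/5); (-23/5, 39/5) → (-38/5, 44/5); (-31/5, 33/5) → (-46/5, 38/5); (13/5, -9/5) → (-2/5, -4/5); (61/5, -48/5) → (46/5, -43/5)

image vertices: (-34/5, 47/5), (-38/5, 44/5), (-46/5, 38/5), (-2/5, -4/5), (46/5, -43/5)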